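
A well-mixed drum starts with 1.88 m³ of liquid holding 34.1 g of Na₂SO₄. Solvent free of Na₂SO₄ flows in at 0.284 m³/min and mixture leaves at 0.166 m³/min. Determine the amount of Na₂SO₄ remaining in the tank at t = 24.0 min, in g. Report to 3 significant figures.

Total volume: dV/dt = Q_in − Q_out = 0.11800 m³/min, so V(t) = 1.88 + 0.11800 t and V(24.0) = 4.7120 m³.
Solute balance: dm/dt = 0 − Q_out C = −Q_out m/V(t).
Separate: dm/m = −Q_out dt/V(t) ⇒ ln(m/m₀) = −(Q_out/(Q_in−Q_out)) ln(V/V₀).
m = m₀ (V₀/V)^(Q_out/(Q_in−Q_out)) = 34.1 × (1.88/4.7120)^(1.4068) = 9.3623 g.

9.36 g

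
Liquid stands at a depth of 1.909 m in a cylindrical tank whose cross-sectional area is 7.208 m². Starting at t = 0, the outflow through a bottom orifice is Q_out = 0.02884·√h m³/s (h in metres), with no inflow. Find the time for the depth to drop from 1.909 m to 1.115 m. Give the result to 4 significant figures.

162.8 s

With no inflow, A dh/dt = −0.02884 √h.
This is separable: 2 d(√h)/dt = −0.02884/A, so √h = √h₀ − (0.02884/(2A)) t.
t = 2A(√h₀ − √h)/0.02884 = 2·7.208·(√1.909 − √1.115)/0.02884
  = 14.4160 × (1.38167 − 1.05594) / 0.02884 = 162.820 s.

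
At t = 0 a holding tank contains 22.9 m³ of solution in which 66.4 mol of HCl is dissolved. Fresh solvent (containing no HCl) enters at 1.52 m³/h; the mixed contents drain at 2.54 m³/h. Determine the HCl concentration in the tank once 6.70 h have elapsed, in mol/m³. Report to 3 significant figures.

Let m(t) be the amount of HCl. Volume: V(t) = V₀ + (Q_in − Q_out) t = 22.9 − 1.0200 t; V(6.70) = 16.066 m³.
Solute balance: dm/dt = 0 − Q_out C = −Q_out m/V(t).
Separate: dm/m = −Q_out dt/V(t) ⇒ ln(m/m₀) = −(Q_out/(Q_in−Q_out)) ln(V/V₀).
m = m₀ (V₀/V)^(Q_out/(Q_in−Q_out)) = 66.4 × (22.9/16.066)^(-2.4902) = 27.470 mol.
C = m/V = 27.470/16.066 = 1.7098 mol/m³.

1.71 mol/m³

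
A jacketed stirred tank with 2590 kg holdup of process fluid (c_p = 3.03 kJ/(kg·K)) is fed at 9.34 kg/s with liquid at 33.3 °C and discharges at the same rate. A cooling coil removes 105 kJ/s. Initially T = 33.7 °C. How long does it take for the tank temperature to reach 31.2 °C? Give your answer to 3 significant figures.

M c_p dT/dt = ṁ c_p (T_in − T) − Q̇.
τ = M/ṁ = 277.30 s; T_ss = T_in − Q̇/(ṁ c_p) = 29.590 °C.
T(t) = T_ss + (T₀ − T_ss) e^(−t/τ). Set T = 31.2:
e^(−t/τ) = (31.2 − 29.590)/(33.7 − 29.590) = 0.39176
t = −277.30 · ln(0.39176) = 259.86 s.

260 s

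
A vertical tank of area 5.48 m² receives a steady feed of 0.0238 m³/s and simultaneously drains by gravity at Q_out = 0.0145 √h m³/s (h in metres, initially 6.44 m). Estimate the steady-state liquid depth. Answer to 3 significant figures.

2.69 m

Mass balance (ρ constant): A dh/dt = Q_in − 0.0145 √h. At steady state dh/dt = 0:
Q_in = 0.0145 √h_ss ⇒ √h_ss = 0.0238/0.0145 = 1.6414.
h_ss = 1.6414² = 2.6941 m. (Since h₀ = 6.44 m > h_ss, the level will fall toward this value.)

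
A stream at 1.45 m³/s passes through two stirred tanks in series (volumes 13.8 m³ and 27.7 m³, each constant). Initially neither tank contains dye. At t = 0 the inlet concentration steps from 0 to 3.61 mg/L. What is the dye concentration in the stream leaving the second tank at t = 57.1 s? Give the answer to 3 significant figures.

Time constants: τᵢ = Vᵢ/Q for each well-mixed tank.
τ₁ = 13.8/1.45 = 9.5172 s; τ₂ = 27.7/1.45 = 19.103 s.
Solving the cascade with C₁(0)=C₂(0)=0 gives C₂(t) = C_in[1 − (τ₁ e^(−t/τ₁) − τ₂ e^(−t/τ₂))/(τ₁ − τ₂)].
At t = 57.1: e^(−t/τ₁) = 0.0024797, e^(−t/τ₂) = 0.050338.
C₂ = 3.61·[1 − (9.5172·0.0024797 − 19.103·0.050338)/(-9.5862)] = 3.61·0.90215 = 3.2568 mg/L.

3.26 mg/L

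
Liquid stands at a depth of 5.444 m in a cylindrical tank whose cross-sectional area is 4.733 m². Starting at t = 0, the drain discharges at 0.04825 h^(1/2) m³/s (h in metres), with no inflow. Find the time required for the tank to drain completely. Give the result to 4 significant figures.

457.7 s

With no inflow, A dh/dt = −0.04825 √h.
This is separable: 2 d(√h)/dt = −0.04825/A, so √h = √h₀ − (0.04825/(2A)) t.
Tank is empty when √h = 0: t_empty = 2A√h₀/0.04825.
t_empty = 2·4.733·√5.444/0.04825 = 9.46600·2.33324/0.04825 = 457.750 s.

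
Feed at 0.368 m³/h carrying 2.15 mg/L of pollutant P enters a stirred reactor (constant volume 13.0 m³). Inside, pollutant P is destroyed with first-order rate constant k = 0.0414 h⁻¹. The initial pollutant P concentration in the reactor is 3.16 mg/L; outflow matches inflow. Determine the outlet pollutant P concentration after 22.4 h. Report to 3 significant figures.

1.35 mg/L

V dC/dt = Q(C_in − C) − k V C.
This is linear with rate a = Q/V + k = 0.069708 h⁻¹.
C_ss = Q C_in/(Q + kV) = 0.87310 mg/L; C(t) = C_ss + (C₀ − C_ss) e^(−a t).
C(22.4) = 0.87310 + (2.2869)·e^(−0.069708·22.4) = 0.87310 + (2.2869)·0.20983 = 1.3530 mg/L.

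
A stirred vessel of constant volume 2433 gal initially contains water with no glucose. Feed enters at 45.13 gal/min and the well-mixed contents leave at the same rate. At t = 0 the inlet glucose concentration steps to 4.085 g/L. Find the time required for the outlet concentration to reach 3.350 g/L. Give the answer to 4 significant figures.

92.47 min

Unsteady species balance (constant V, well mixed): V dC/dt = Q(C_in − C), so τ = V/Q = 53.9109 min.
C(t) = C_in + (C₀ − C_in) e^(−t/τ). Set C = 3.350 and solve for t:
e^(−t/τ) = (C − C_in)/(C₀ − C_in) = (3.350 − 4.085)/(0 − 4.085) = 0.179927
t = −τ ln(…) = 53.9109 × 1.71521 = 92.4684 min.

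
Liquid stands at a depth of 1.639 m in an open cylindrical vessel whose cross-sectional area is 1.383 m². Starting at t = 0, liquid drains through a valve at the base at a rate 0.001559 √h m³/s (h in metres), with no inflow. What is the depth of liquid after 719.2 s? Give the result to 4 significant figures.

0.7654 m

Unsteady balance on liquid volume: A dh/dt = −0.001559 √h.
Separate and integrate: 2(√h − √h₀) = −(0.001559/A) t.
√h = √1.639 − 0.001559·719.2/(2·1.383) = 1.28023 − 0.405363 = 0.874872.
h = 0.874872² = 0.765401 m.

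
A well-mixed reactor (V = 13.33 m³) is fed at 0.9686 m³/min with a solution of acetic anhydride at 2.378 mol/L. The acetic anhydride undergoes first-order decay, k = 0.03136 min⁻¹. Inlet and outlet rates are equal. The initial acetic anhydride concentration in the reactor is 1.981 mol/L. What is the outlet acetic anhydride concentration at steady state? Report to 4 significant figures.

1.661 mol/L

Species balance: V dC/dt = Q C_in − Q C − k V C.
At steady state: 0 = Q C_in − (Q + kV) C_ss, so C_ss = Q C_in/(Q + kV).
C_ss = 0.9686·2.378/(0.9686 + 0.03136·13.33) = 2.30333/1.38663 = 1.66110 mol/L.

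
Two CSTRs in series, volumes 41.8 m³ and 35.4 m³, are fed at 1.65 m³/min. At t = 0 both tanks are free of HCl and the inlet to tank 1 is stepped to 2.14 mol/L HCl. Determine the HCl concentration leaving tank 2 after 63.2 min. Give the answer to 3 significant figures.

Each tank obeys Vᵢ dCᵢ/dt = Q(Cᵢ₋₁ − Cᵢ), so τᵢ = Vᵢ/Q.
τ₁ = 41.8/1.65 = 25.333 min; τ₂ = 35.4/1.65 = 21.455 min.
Tank 1: C₁ = C_in(1 − e^(−t/τ₁)). Tank 2 (τ₁ ≠ τ₂): C₂ = C_in[1 − (τ₁ e^(−t/τ₁) − τ₂ e^(−t/τ₂))/(τ₁ − τ₂)].
At t = 63.2: e^(−t/τ₁) = 0.082518, e^(−t/τ₂) = 0.052562.
C₂ = 2.14·[1 − (25.333·0.082518 − 21.455·0.052562)/(3.8788)] = 2.14·0.75179 = 1.6088 mol/L.

1.61 mol/L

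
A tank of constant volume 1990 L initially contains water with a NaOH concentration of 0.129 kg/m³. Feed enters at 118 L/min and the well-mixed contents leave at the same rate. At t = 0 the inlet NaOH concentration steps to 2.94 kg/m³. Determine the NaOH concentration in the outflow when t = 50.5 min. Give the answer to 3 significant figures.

2.80 kg/m³

Species balance on the tank: V dC/dt = Q(C_in − C).
Time constant τ = V/Q = 1990/118 = 16.864 min.
C approaches C_in exponentially: C(t) = C_in + (C₀ − C_in) e^(−t/τ).
C(50.5) = 2.94 + (0.129 − 2.94)·e^(−50.5/16.864) = 2.94 + (-2.8110)·0.050063 = 2.7993 kg/m³.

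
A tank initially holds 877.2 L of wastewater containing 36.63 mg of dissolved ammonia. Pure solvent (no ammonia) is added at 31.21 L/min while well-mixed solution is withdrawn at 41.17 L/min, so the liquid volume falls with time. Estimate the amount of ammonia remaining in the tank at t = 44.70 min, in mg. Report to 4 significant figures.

1.960 mg

Total volume: dV/dt = Q_in − Q_out = -9.96000 L/min, so V(t) = 877.2 − 9.96000 t and V(44.70) = 431.988 L.
Solute balance: dm/dt = 0 − Q_out C = −Q_out m/V(t).
dm/m = −Q_out dt/(V₀ − 9.96000 t); integrating gives ln(m/m₀) = −(Q_out/(Q_in−Q_out)) ln(V/V₀).
m = m₀ (V₀/V)^(Q_out/(Q_in−Q_out)) = 36.63 × (877.2/431.988)^(-4.13353) = 1.95997 mg.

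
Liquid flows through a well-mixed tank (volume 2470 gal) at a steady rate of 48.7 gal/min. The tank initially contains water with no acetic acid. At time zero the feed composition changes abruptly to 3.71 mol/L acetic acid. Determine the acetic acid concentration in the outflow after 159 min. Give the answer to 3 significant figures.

3.55 mol/L

Species balance on the tank: V dC/dt = Q(C_in − C).
Time constant τ = V/Q = 2470/48.7 = 50.719 min.
Integrating: C(t) = C_in + (C₀ − C_in) e^(−t/τ).
C(159) = 3.71 + (0 − 3.71)·e^(−159/50.719) = 3.71 + (-3.7100)·0.043502 = 3.5486 mol/L.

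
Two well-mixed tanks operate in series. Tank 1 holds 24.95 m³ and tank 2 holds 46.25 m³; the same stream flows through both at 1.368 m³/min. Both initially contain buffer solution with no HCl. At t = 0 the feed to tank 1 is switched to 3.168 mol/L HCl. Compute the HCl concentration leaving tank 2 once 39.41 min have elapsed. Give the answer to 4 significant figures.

Species balance on tank i: dCᵢ/dt = (Cᵢ₋₁ − Cᵢ)/τᵢ with τᵢ = Vᵢ/Q.
τ₁ = 24.95/1.368 = 18.2383 min; τ₂ = 46.25/1.368 = 33.8085 min.
Solving the cascade with C₁(0)=C₂(0)=0 gives C₂(t) = C_in[1 − (τ₁ e^(−t/τ₁) − τ₂ e^(−t/τ₂))/(τ₁ − τ₂)].
At t = 39.41: e^(−t/τ₁) = 0.115229, e^(−t/τ₂) = 0.311709.
C₂ = 3.168·[1 − (18.2383·0.115229 − 33.8085·0.311709)/(-15.5702)] = 3.168·0.458141 = 1.45139 mol/L.

1.451 mol/L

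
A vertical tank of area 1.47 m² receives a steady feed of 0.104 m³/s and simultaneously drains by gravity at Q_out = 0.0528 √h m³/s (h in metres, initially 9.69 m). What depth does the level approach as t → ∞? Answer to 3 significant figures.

Level balance: A dh/dt = 0.104 − 0.0528 √h. Setting dh/dt = 0:
Q_in = 0.0528 √h_ss ⇒ √h_ss = 0.104/0.0528 = 1.9697.
h_ss = 1.9697² = 3.8797 m. (Since h₀ = 9.69 m > h_ss, the level will fall toward this value.)

3.88 m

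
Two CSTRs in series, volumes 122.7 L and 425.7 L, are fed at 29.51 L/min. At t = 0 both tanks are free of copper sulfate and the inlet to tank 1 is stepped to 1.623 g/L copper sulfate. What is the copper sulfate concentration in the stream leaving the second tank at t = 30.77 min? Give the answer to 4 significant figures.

1.353 g/L

Time constants: τᵢ = Vᵢ/Q for each well-mixed tank.
τ₁ = 122.7/29.51 = 4.15791 min; τ₂ = 425.7/29.51 = 14.4256 min.
Solving the cascade with C₁(0)=C₂(0)=0 gives C₂(t) = C_in[1 − (τ₁ e^(−t/τ₁) − τ₂ e^(−t/τ₂))/(τ₁ − τ₂)].
At t = 30.77: e^(−t/τ₁) = 0.000611040, e^(−t/τ₂) = 0.118480.
C₂ = 1.623·[1 − (4.15791·0.000611040 − 14.4256·0.118480)/(-10.2677)] = 1.623·0.833789 = 1.35324 g/L.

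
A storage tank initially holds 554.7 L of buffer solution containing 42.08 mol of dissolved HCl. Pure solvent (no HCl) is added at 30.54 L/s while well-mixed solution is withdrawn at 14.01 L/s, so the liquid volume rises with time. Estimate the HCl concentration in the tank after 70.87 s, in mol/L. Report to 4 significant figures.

0.009314 mol/L

Let m(t) be the amount of HCl. Volume: V(t) = V₀ + (Q_in − Q_out) t = 554.7 + 16.5300 t; V(70.87) = 1726.18 L.
No HCl enters, so dm/dt = −Q_out · (m/V).
dm/m = −Q_out dt/(V₀ + 16.5300 t); integrating gives ln(m/m₀) = −(Q_out/(Q_in−Q_out)) ln(V/V₀).
m = m₀ (V₀/V)^(Q_out/(Q_in−Q_out)) = 42.08 × (554.7/1726.18)^(0.847550) = 16.0772 mol.
C = m/V = 16.0772/1726.18 = 0.00931372 mol/L.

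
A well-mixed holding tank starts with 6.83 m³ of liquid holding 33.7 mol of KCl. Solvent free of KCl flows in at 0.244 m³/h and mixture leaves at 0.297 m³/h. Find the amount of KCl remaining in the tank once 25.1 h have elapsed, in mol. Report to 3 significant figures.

10.0 mol

Total volume: dV/dt = Q_in − Q_out = -0.053000 m³/h, so V(t) = 6.83 − 0.053000 t and V(25.1) = 5.4997 m³.
Solute balance: dm/dt = 0 − Q_out C = −Q_out m/V(t).
Separate: dm/m = −Q_out dt/V(t) ⇒ ln(m/m₀) = −(Q_out/(Q_in−Q_out)) ln(V/V₀).
m = m₀ (V₀/V)^(Q_out/(Q_in−Q_out)) = 33.7 × (6.83/5.4997)^(-5.6038) = 10.010 mol.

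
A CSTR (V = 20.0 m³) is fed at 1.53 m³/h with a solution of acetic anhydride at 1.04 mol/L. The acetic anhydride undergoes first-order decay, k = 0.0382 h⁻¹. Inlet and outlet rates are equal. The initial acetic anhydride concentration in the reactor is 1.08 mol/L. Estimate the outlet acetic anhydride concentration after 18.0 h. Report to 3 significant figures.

Accumulation = in − out − consumed: V dC/dt = Q C_in − Q C − k V C.
dC/dt = (Q/V) C_in − (Q/V + k) C; effective rate a = Q/V + k = 0.076500 + 0.0382 = 0.11470 h⁻¹.
C_ss = Q C_in/(Q + kV) = 0.69364 mol/L; C(t) = C_ss + (C₀ − C_ss) e^(−a t).
C(18.0) = 0.69364 + (0.38636)·e^(−0.11470·18.0) = 0.69364 + (0.38636)·0.12687 = 0.74265 mol/L.

0.743 mol/L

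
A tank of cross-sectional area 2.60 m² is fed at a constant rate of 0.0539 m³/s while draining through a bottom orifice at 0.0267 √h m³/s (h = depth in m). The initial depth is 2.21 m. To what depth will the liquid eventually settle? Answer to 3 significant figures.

Level balance: A dh/dt = 0.0539 − 0.0267 √h. Setting dh/dt = 0:
Q_in = 0.0267 √h_ss ⇒ √h_ss = 0.0539/0.0267 = 2.0187.
h_ss = 2.0187² = 4.0753 m. (Since h₀ = 2.21 m < h_ss, the level will rise toward this value.)

4.08 m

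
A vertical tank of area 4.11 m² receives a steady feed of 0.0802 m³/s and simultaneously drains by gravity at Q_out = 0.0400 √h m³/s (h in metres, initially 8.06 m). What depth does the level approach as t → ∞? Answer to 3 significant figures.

Volume balance on the tank: A dh/dt = Q_in − 0.0400 √h. At steady state dh/dt = 0:
Q_in = 0.0400 √h_ss ⇒ √h_ss = 0.0802/0.0400 = 2.0050.
h_ss = 2.0050² = 4.0200 m. (Since h₀ = 8.06 m > h_ss, the level will fall toward this value.)

4.02 m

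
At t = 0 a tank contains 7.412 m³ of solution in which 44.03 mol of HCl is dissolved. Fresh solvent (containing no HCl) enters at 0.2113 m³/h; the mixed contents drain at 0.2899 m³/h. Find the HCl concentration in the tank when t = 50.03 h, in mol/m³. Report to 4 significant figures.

Total volume: dV/dt = Q_in − Q_out = -0.0786000 m³/h, so V(t) = 7.412 − 0.0786000 t and V(50.03) = 3.47964 m³.
Solute balance: dm/dt = 0 − Q_out C = −Q_out m/V(t).
Separate: dm/m = −Q_out dt/V(t) ⇒ ln(m/m₀) = −(Q_out/(Q_in−Q_out)) ln(V/V₀).
m = m₀ (V₀/V)^(Q_out/(Q_in−Q_out)) = 44.03 × (7.412/3.47964)^(-3.68830) = 2.70713 mol.
C = m/V = 2.70713/3.47964 = 0.777992 mol/m³.

0.7780 mol/m³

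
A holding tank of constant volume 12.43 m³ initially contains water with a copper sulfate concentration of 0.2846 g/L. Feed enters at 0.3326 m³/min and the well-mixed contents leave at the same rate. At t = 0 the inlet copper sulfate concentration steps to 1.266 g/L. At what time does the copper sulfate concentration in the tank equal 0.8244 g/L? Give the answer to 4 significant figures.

29.84 min

Species balance: V dC/dt = Q(C_in − C) ⇒ τ = V/Q = 37.3722 min.
C(t) = C_in + (C₀ − C_in) e^(−t/τ). Set C = 0.8244 and solve for t:
e^(−t/τ) = (C − C_in)/(C₀ − C_in) = (0.8244 − 1.266)/(0.2846 − 1.266) = 0.449969
t = −τ ln(…) = 37.3722 × 0.798576 = 29.8445 min.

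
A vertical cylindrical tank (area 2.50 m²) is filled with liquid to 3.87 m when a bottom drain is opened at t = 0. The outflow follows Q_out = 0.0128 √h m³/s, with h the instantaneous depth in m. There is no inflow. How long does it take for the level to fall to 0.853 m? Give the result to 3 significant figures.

408 s

With no inflow, A dh/dt = −0.0128 √h.
Separate and integrate: 2(√h − √h₀) = −(0.0128/A) t.
t = 2A(√h₀ − √h)/0.0128 = 2·2.50·(√3.87 − √0.853)/0.0128
  = 5.0000 × (1.9672 − 0.92358) / 0.0128 = 407.68 s.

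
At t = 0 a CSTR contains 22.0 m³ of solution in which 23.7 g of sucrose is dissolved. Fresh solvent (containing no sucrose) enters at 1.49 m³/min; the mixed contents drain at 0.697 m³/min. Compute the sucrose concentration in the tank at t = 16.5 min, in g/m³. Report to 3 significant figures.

0.448 g/m³

Total volume: dV/dt = Q_in − Q_out = 0.79300 m³/min, so V(t) = 22.0 + 0.79300 t and V(16.5) = 35.084 m³.
Species balance (pure solvent in): dm/dt = −Q_out · m/V(t).
dm/m = −Q_out dt/(V₀ + 0.79300 t); integrating gives ln(m/m₀) = −(Q_out/(Q_in−Q_out)) ln(V/V₀).
m = m₀ (V₀/V)^(Q_out/(Q_in−Q_out)) = 23.7 × (22.0/35.084)^(0.87894) = 15.725 g.
C = m/V = 15.725/35.084 = 0.44821 g/m³.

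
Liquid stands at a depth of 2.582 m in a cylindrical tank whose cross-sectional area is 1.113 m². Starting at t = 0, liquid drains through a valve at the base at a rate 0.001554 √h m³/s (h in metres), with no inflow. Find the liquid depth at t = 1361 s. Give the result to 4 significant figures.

0.4313 m

A dh/dt = −Q_out = −0.001554 √h.
Separate and integrate: 2(√h − √h₀) = −(0.001554/A) t.
√h = √2.582 − 0.001554·1361/(2·1.113) = 1.60686 − 0.950132 = 0.656728.
h = 0.656728² = 0.431292 m.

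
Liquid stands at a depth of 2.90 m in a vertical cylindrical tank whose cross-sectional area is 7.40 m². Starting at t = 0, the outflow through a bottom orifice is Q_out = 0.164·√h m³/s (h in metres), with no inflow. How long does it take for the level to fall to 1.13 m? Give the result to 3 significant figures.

57.7 s

With no inflow, A dh/dt = −0.164 √h.
∫ h^(−1/2) dh = −(0.164/A) ∫ dt, giving 2√h = 2√h₀ − (0.164/A) t.
t = 2A(√h₀ − √h)/0.164 = 2·7.40·(√2.90 − √1.13)/0.164
  = 14.800 × (1.7029 − 1.0630) / 0.164 = 57.749 s.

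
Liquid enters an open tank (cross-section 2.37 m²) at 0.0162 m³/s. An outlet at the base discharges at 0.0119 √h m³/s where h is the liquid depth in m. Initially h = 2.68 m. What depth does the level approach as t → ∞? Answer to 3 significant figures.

Level balance: A dh/dt = 0.0162 − 0.0119 √h. Setting dh/dt = 0:
Q_in = 0.0119 √h_ss ⇒ √h_ss = 0.0162/0.0119 = 1.3613.
h_ss = 1.3613² = 1.8533 m. (Since h₀ = 2.68 m > h_ss, the level will fall toward this value.)

1.85 m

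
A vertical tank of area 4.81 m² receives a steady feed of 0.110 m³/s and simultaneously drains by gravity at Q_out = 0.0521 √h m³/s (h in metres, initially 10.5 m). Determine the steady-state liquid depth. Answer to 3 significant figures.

4.46 m

Unsteady balance on liquid volume: A dh/dt = Q_in − 0.0521 √h. At steady state dh/dt = 0:
Q_in = 0.0521 √h_ss ⇒ √h_ss = 0.110/0.0521 = 2.1113.
h_ss = 2.1113² = 4.4577 m. (Since h₀ = 10.5 m > h_ss, the level will fall toward this value.)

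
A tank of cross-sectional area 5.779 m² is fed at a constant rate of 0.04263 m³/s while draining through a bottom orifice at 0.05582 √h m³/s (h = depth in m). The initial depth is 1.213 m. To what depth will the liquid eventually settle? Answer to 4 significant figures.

Accumulation of liquid (constant cross-section A): A dh/dt = Q_in − 0.05582 √h. At steady state dh/dt = 0:
Q_in = 0.05582 √h_ss ⇒ √h_ss = 0.04263/0.05582 = 0.763705.
h_ss = 0.763705² = 0.583245 m. (Since h₀ = 1.213 m > h_ss, the level will fall toward this value.)

0.5832 m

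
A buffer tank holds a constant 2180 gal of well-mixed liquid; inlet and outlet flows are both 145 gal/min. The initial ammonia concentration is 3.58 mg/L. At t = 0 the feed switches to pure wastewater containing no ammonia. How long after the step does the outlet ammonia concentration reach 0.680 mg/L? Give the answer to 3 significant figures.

Species balance: V dC/dt = Q(C_in − C) ⇒ τ = V/Q = 15.034 min.
C(t) = C_in + (C₀ − C_in) e^(−t/τ). Set C = 0.680 and solve for t:
e^(−t/τ) = (C − C_in)/(C₀ − C_in) = (0.680 − 0)/(3.58 − 0) = 0.18994
t = −τ ln(…) = 15.034 × 1.6610 = 24.973 min.

25.0 min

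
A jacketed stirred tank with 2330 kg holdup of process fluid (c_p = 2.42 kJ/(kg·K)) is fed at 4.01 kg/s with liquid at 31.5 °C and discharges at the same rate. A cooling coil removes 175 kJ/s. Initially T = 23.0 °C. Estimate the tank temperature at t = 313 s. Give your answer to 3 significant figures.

M c_p dT/dt = ṁ c_p (T_in − T) − Q̇.
τ = M/ṁ = 581.05 s; T_ss = T_in − Q̇/(ṁ c_p) = 31.5 − 175/(4.01·2.42) = 13.467 °C.
T approaches T_ss exponentially: T(t) = T_ss + (T₀ − T_ss) e^(−t/τ).
T(313) = 13.467 + (9.5334)·e^(−313/581.05) = 13.467 + (9.5334)·0.58352 = 19.029 °C.

19.0 °C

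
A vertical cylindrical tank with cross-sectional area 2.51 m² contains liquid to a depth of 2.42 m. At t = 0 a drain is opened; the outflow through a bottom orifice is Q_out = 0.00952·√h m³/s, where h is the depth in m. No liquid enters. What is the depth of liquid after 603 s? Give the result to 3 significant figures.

A dh/dt = −Q_out = −0.00952 √h.
∫ h^(−1/2) dh = −(0.00952/A) ∫ dt, giving 2√h = 2√h₀ − (0.00952/A) t.
√h = √2.42 − 0.00952·603/(2·2.51) = 1.5556 − 1.1435 = 0.41210.
h = 0.41210² = 0.16982 m.

0.170 m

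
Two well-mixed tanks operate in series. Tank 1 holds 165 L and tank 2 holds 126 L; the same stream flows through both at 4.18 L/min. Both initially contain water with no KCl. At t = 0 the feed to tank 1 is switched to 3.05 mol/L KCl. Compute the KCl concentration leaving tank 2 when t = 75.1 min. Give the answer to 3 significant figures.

1.94 mol/L

Species balance on tank i: dCᵢ/dt = (Cᵢ₋₁ − Cᵢ)/τᵢ with τᵢ = Vᵢ/Q.
τ₁ = 165/4.18 = 39.474 min; τ₂ = 126/4.18 = 30.144 min.
Solving the cascade with C₁(0)=C₂(0)=0 gives C₂(t) = C_in[1 − (τ₁ e^(−t/τ₁) − τ₂ e^(−t/τ₂))/(τ₁ − τ₂)].
At t = 75.1: e^(−t/τ₁) = 0.14919, e^(−t/τ₂) = 0.082793.
C₂ = 3.05·[1 − (39.474·0.14919 − 30.144·0.082793)/(9.3301)] = 3.05·0.63630 = 1.9407 mol/L.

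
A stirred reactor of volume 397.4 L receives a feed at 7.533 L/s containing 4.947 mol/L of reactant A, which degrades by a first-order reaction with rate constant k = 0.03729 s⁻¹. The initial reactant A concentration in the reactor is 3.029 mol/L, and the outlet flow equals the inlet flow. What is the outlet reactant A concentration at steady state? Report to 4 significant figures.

Accumulation = in − out − consumed: V dC/dt = Q C_in − Q C − k V C.
Steady state (dC/dt = 0): C_ss = Q C_in/(Q + kV) = C_in/(1 + kV/Q).
C_ss = 7.533·4.947/(7.533 + 0.03729·397.4) = 37.2658/22.3520 = 1.66722 mol/L.

1.667 mol/L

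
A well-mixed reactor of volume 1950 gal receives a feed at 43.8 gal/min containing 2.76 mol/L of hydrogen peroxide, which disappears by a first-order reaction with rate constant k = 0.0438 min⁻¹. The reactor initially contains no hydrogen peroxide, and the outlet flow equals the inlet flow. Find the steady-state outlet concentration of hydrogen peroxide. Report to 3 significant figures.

Species balance: V dC/dt = Q C_in − Q C − k V C.
Steady state (dC/dt = 0): C_ss = Q C_in/(Q + kV) = C_in/(1 + kV/Q).
C_ss = 43.8·2.76/(43.8 + 0.0438·1950) = 120.89/129.21 = 0.93559 mol/L.

0.936 mol/L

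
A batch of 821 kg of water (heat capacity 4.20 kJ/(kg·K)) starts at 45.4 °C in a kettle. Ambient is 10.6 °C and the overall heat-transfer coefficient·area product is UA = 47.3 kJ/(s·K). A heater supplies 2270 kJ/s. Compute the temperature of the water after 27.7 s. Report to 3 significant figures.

49.6 °C

Lumped-capacitance energy balance: M c_p dT/dt = UA(T_amb − T) + Q̇.
dT/dt = (T_ss − T)/τ with T_ss = T_amb + Q̇/UA = 10.6 + 2270/47.3 = 58.592 °C, τ = M c_p/UA = 821·4.20/47.3 = 72.901 s.
Integrating: T(t) = T_ss + (T₀ − T_ss) e^(−t/τ).
T(27.7) = 58.592 + (-13.192)·0.68388 = 49.570 °C.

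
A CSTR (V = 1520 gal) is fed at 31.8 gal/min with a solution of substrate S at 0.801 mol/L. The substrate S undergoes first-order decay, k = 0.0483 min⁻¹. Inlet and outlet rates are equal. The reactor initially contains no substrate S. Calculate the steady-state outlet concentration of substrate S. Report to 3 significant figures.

V dC/dt = Q(C_in − C) − k V C.
Steady state (dC/dt = 0): C_ss = Q C_in/(Q + kV) = C_in/(1 + kV/Q).
C_ss = 31.8·0.801/(31.8 + 0.0483·1520) = 25.472/105.22 = 0.24209 mol/L.

0.242 mol/L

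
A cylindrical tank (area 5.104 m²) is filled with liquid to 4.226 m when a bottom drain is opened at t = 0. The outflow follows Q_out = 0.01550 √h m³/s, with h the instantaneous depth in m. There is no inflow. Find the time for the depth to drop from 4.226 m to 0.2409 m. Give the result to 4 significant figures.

1031 s

With no inflow, A dh/dt = −0.01550 √h.
Separate and integrate: 2(√h − √h₀) = −(0.01550/A) t.
t = 2A(√h₀ − √h)/0.01550 = 2·5.104·(√4.226 − √0.2409)/0.01550
  = 10.2080 × (2.05572 − 0.490816) / 0.01550 = 1030.62 s.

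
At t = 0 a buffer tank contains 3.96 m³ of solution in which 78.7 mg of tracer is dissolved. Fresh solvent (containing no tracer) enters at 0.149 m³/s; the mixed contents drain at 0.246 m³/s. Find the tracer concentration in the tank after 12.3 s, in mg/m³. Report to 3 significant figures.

Let m(t) be the amount of tracer. Volume: V(t) = V₀ + (Q_in − Q_out) t = 3.96 − 0.097000 t; V(12.3) = 2.7669 m³.
Solute balance: dm/dt = 0 − Q_out C = −Q_out m/V(t).
dm/m = −Q_out dt/(V₀ − 0.097000 t); integrating gives ln(m/m₀) = −(Q_out/(Q_in−Q_out)) ln(V/V₀).
m = m₀ (V₀/V)^(Q_out/(Q_in−Q_out)) = 78.7 × (3.96/2.7669)^(-2.5361) = 31.703 mg.
C = m/V = 31.703/2.7669 = 11.458 mg/m³.

11.5 mg/m³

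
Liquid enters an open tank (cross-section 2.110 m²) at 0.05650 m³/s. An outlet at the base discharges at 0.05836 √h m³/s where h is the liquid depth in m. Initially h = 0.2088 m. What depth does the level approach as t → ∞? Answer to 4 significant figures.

Accumulation of liquid (constant cross-section A): A dh/dt = Q_in − 0.05836 √h. At steady state dh/dt = 0:
Q_in = 0.05836 √h_ss ⇒ √h_ss = 0.05650/0.05836 = 0.968129.
h_ss = 0.968129² = 0.937273 m. (Since h₀ = 0.2088 m < h_ss, the level will rise toward this value.)

0.9373 m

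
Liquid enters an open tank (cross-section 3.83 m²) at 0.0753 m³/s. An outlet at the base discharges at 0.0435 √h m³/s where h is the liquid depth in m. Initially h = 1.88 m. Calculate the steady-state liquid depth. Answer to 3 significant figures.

3.00 m

A dh/dt = Q_in − 0.0435 √h. Steady state requires inflow = outflow:
Q_in = 0.0435 √h_ss ⇒ √h_ss = 0.0753/0.0435 = 1.7310.
h_ss = 1.7310² = 2.9965 m. (Since h₀ = 1.88 m < h_ss, the level will rise toward this value.)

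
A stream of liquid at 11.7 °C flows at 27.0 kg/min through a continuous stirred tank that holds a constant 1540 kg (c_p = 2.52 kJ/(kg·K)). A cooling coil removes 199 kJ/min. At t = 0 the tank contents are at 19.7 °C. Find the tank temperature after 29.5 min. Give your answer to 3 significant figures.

15.3 °C

Heat balance on the well-mixed liquid: M c_p dT/dt = ṁ c_p (T_in − T) − 199.
Rearrange: dT/dt = (T_ss − T)/τ with τ = M/ṁ = 57.037 min and T_ss = T_in − Q̇/(ṁ c_p) = 8.7752 °C.
Integrating: T(t) = T_ss + (T₀ − T_ss) e^(−t/τ).
T(29.5) = 8.7752 + (10.925)·e^(−29.5/57.037) = 8.7752 + (10.925)·0.59618 = 15.288 °C.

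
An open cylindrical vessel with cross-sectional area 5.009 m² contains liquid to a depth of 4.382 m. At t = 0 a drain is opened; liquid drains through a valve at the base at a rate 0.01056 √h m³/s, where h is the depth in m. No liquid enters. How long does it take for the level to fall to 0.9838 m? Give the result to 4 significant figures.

Unsteady balance on liquid volume: A dh/dt = −0.01056 √h.
This is separable: 2 d(√h)/dt = −0.01056/A, so √h = √h₀ − (0.01056/(2A)) t.
t = 2A(√h₀ − √h)/0.01056 = 2·5.009·(√4.382 − √0.9838)/0.01056
  = 10.0180 × (2.09332 − 0.991867) / 0.01056 = 1044.92 s.

1045 s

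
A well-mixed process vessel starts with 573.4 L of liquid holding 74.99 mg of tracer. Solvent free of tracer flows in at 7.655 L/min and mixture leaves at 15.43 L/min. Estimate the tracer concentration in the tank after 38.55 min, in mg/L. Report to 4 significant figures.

0.06314 mg/L

Let m(t) be the amount of tracer. Volume: V(t) = V₀ + (Q_in − Q_out) t = 573.4 − 7.77500 t; V(38.55) = 273.674 L.
Solute balance: dm/dt = 0 − Q_out C = −Q_out m/V(t).
Separate: dm/m = −Q_out dt/V(t) ⇒ ln(m/m₀) = −(Q_out/(Q_in−Q_out)) ln(V/V₀).
m = m₀ (V₀/V)^(Q_out/(Q_in−Q_out)) = 74.99 × (573.4/273.674)^(-1.98457) = 17.2787 mg.
C = m/V = 17.2787/273.674 = 0.0631363 mg/L.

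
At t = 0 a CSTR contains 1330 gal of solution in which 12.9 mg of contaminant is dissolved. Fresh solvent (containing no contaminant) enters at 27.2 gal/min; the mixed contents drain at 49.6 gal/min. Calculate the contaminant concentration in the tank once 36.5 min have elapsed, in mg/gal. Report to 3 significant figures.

Let m(t) be the amount of contaminant. Volume: V(t) = V₀ + (Q_in − Q_out) t = 1330 − 22.400 t; V(36.5) = 512.40 gal.
Solute balance: dm/dt = 0 − Q_out C = −Q_out m/V(t).
Separate: dm/m = −Q_out dt/V(t) ⇒ ln(m/m₀) = −(Q_out/(Q_in−Q_out)) ln(V/V₀).
m = m₀ (V₀/V)^(Q_out/(Q_in−Q_out)) = 12.9 × (1330/512.40)^(-2.2143) = 1.5608 mg.
C = m/V = 1.5608/512.40 = 0.0030460 mg/gal.

0.00305 mg/gal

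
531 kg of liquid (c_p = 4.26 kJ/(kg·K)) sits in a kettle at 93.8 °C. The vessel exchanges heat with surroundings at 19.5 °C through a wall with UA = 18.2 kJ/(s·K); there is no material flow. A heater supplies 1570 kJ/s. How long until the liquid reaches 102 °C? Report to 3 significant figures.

144 s

Lumped-capacitance energy balance: M c_p dT/dt = UA(T_amb − T) + Q̇.
τ = M c_p/UA = 124.29 s; T_ss = T_amb + Q̇/UA = 19.5 + 1570/18.2 = 105.76 °C.
T(t) = T_ss + (T₀ − T_ss)e^(−t/τ); set T = 102:
t = −τ ln[(T − T_ss)/(T₀ − T_ss)] = −124.29 · ln(0.31460) = 143.74 s.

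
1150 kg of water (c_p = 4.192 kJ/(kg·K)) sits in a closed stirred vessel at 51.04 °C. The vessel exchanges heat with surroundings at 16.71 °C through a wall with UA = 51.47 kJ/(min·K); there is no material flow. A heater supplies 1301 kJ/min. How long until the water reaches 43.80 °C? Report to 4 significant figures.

150.6 min

M c_p dT/dt = −UA(T − T_amb) + Q̇.
τ = M c_p/UA = 93.6623 min; T_ss = T_amb + Q̇/UA = 16.71 + 1301/51.47 = 41.9869 °C.
T(t) = T_ss + (T₀ − T_ss)e^(−t/τ); set T = 43.80:
t = −τ ln[(T − T_ss)/(T₀ − T_ss)] = −93.6623 · ln(0.200277) = 150.614 min.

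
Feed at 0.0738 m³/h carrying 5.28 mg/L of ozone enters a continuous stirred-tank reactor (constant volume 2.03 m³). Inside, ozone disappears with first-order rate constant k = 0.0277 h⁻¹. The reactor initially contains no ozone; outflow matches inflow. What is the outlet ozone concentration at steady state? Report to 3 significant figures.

Species balance: V dC/dt = Q C_in − Q C − k V C.
At steady state: 0 = Q C_in − (Q + kV) C_ss, so C_ss = Q C_in/(Q + kV).
C_ss = 0.0738·5.28/(0.0738 + 0.0277·2.03) = 0.38966/0.13003 = 2.9967 mg/L.

3.00 mg/L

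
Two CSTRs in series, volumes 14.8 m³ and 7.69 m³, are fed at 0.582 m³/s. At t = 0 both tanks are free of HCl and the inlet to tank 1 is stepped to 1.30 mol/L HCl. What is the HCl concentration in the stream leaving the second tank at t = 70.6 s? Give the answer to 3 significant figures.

Time constants: τᵢ = Vᵢ/Q for each well-mixed tank.
τ₁ = 14.8/0.582 = 25.430 s; τ₂ = 7.69/0.582 = 13.213 s.
Solving the cascade with C₁(0)=C₂(0)=0 gives C₂(t) = C_in[1 − (τ₁ e^(−t/τ₁) − τ₂ e^(−t/τ₂))/(τ₁ − τ₂)].
At t = 70.6: e^(−t/τ₁) = 0.062269, e^(−t/τ₂) = 0.0047806.
C₂ = 1.30·[1 − (25.430·0.062269 − 13.213·0.0047806)/(12.216)] = 1.30·0.87555 = 1.1382 mol/L.

1.14 mol/L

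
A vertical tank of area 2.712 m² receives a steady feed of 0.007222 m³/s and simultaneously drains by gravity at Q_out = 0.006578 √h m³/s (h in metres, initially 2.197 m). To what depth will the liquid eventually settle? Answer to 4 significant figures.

1.205 m

Accumulation of liquid (constant cross-section A): A dh/dt = Q_in − 0.006578 √h. At steady state dh/dt = 0:
Q_in = 0.006578 √h_ss ⇒ √h_ss = 0.007222/0.006578 = 1.09790.
h_ss = 1.09790² = 1.20539 m. (Since h₀ = 2.197 m > h_ss, the level will fall toward this value.)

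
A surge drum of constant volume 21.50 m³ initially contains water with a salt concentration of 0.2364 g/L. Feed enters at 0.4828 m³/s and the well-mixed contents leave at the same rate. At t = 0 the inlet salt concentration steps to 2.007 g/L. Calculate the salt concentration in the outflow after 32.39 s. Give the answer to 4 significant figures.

Unsteady species balance (constant V, well mixed): V dC/dt = Q(C_in − C).
Time constant τ = V/Q = 21.50/0.4828 = 44.5319 s.
Integrating: C(t) = C_in + (C₀ − C_in) e^(−t/τ).
C(32.39) = 2.007 + (0.2364 − 2.007)·e^(−32.39/44.5319) = 2.007 + (-1.77060)·0.483191 = 1.15146 g/L.

1.151 g/L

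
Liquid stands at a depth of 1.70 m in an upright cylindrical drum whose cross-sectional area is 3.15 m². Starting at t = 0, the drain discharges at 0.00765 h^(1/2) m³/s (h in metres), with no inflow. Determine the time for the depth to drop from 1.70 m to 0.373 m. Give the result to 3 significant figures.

571 s

A dh/dt = −Q_out = −0.00765 √h.
This is separable: 2 d(√h)/dt = −0.00765/A, so √h = √h₀ − (0.00765/(2A)) t.
t = 2A(√h₀ − √h)/0.00765 = 2·3.15·(√1.70 − √0.373)/0.00765
  = 6.3000 × (1.3038 − 0.61074) / 0.00765 = 570.79 s.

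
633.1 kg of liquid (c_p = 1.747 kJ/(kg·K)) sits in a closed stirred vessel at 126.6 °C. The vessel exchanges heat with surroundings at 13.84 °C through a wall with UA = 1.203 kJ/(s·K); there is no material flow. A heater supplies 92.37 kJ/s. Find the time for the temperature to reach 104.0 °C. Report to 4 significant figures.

909.6 s

M c_p dT/dt = −UA(T − T_amb) + Q̇.
τ = M c_p/UA = 919.390 s; T_ss = T_amb + Q̇/UA = 13.84 + 92.37/1.203 = 90.6230 °C.
T(t) = T_ss + (T₀ − T_ss)e^(−t/τ); set T = 104.0:
t = −τ ln[(T − T_ss)/(T₀ − T_ss)] = −919.390 · ln(0.371820) = 909.594 s.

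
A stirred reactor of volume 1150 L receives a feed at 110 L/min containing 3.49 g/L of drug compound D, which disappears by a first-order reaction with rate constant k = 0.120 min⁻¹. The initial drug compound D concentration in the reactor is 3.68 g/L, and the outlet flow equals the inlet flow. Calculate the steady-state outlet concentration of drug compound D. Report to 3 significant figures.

Accumulation = in − out − consumed: V dC/dt = Q C_in − Q C − k V C.
Steady state (dC/dt = 0): C_ss = Q C_in/(Q + kV) = C_in/(1 + kV/Q).
C_ss = 110·3.49/(110 + 0.120·1150) = 383.90/248.00 = 1.5480 g/L.

1.55 g/L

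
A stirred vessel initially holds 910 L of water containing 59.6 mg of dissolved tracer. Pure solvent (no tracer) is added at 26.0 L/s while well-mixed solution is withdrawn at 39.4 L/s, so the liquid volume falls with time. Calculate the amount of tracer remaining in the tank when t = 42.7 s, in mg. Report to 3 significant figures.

Let m(t) be the amount of tracer. Volume: V(t) = V₀ + (Q_in − Q_out) t = 910 − 13.400 t; V(42.7) = 337.82 L.
Solute balance: dm/dt = 0 − Q_out C = −Q_out m/V(t).
dm/m = −Q_out dt/(V₀ − 13.400 t); integrating gives ln(m/m₀) = −(Q_out/(Q_in−Q_out)) ln(V/V₀).
m = m₀ (V₀/V)^(Q_out/(Q_in−Q_out)) = 59.6 × (910/337.82)^(-2.9403) = 3.2350 mg.

3.23 mg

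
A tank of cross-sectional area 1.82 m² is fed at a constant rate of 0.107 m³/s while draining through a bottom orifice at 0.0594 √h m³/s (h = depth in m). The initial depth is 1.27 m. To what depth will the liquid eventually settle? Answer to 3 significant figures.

3.24 m

A dh/dt = Q_in − 0.0594 √h. Steady state requires inflow = outflow:
Q_in = 0.0594 √h_ss ⇒ √h_ss = 0.107/0.0594 = 1.8013.
h_ss = 1.8013² = 3.2449 m. (Since h₀ = 1.27 m < h_ss, the level will rise toward this value.)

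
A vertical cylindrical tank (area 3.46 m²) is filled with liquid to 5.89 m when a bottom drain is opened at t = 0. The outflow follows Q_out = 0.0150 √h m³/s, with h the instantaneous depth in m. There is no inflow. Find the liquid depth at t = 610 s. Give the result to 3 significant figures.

1.22 m

Accumulation of liquid (constant cross-section A): A dh/dt = −0.0150 √h.
This is separable: 2 d(√h)/dt = −0.0150/A, so √h = √h₀ − (0.0150/(2A)) t.
√h = √5.89 − 0.0150·610/(2·3.46) = 2.4269 − 1.3223 = 1.1047.
h = 1.1047² = 1.2203 m.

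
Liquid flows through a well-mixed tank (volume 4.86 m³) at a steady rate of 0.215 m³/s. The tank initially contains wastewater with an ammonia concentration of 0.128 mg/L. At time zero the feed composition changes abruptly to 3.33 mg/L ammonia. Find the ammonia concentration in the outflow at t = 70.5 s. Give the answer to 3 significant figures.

Accumulation = in − out for the solute gives V dC/dt = Q(C_in − C).
So dC/dt = (C_in − C)/τ with τ = V/Q = 4.86/0.215 = 22.605 s.
C approaches C_in exponentially: C(t) = C_in + (C₀ − C_in) e^(−t/τ).
C(70.5) = 3.33 + (0.128 − 3.33)·e^(−70.5/22.605) = 3.33 + (-3.2020)·0.044209 = 3.1884 mg/L.

3.19 mg/L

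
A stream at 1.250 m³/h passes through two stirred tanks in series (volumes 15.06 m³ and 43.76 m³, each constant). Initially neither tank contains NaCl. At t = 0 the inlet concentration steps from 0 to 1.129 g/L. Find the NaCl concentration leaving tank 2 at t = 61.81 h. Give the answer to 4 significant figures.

0.8380 g/L

Each tank obeys Vᵢ dCᵢ/dt = Q(Cᵢ₋₁ − Cᵢ), so τᵢ = Vᵢ/Q.
τ₁ = 15.06/1.250 = 12.0480 h; τ₂ = 43.76/1.250 = 35.0080 h.
Solving the cascade with C₁(0)=C₂(0)=0 gives C₂(t) = C_in[1 − (τ₁ e^(−t/τ₁) − τ₂ e^(−t/τ₂))/(τ₁ − τ₂)].
At t = 61.81: e^(−t/τ₁) = 0.00591471, e^(−t/τ₂) = 0.171085.
C₂ = 1.129·[1 − (12.0480·0.00591471 − 35.0080·0.171085)/(-22.9600)] = 1.129·0.742244 = 0.837994 g/L.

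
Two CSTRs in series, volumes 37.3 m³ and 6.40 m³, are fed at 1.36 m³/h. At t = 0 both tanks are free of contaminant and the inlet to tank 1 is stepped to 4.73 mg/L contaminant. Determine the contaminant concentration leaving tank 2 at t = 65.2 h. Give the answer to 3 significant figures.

4.20 mg/L

Each tank obeys Vᵢ dCᵢ/dt = Q(Cᵢ₋₁ − Cᵢ), so τᵢ = Vᵢ/Q.
τ₁ = 37.3/1.36 = 27.426 h; τ₂ = 6.40/1.36 = 4.7059 h.
Solving the cascade with C₁(0)=C₂(0)=0 gives C₂(t) = C_in[1 − (τ₁ e^(−t/τ₁) − τ₂ e^(−t/τ₂))/(τ₁ − τ₂)].
At t = 65.2: e^(−t/τ₁) = 0.092804, e^(−t/τ₂) = 9.6128e-07.
C₂ = 4.73·[1 − (27.426·0.092804 − 4.7059·9.6128e-07)/(22.721)] = 4.73·0.88797 = 4.2001 mg/L.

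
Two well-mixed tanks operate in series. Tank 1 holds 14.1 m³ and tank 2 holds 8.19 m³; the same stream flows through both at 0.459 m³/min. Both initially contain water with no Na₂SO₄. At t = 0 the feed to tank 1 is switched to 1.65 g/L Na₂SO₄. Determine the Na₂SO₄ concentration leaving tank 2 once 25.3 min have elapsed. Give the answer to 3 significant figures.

Each tank obeys Vᵢ dCᵢ/dt = Q(Cᵢ₋₁ − Cᵢ), so τᵢ = Vᵢ/Q.
τ₁ = 14.1/0.459 = 30.719 min; τ₂ = 8.19/0.459 = 17.843 min.
Solving the cascade with C₁(0)=C₂(0)=0 gives C₂(t) = C_in[1 − (τ₁ e^(−t/τ₁) − τ₂ e^(−t/τ₂))/(τ₁ − τ₂)].
At t = 25.3: e^(−t/τ₁) = 0.43885, e^(−t/τ₂) = 0.24222.
C₂ = 1.65·[1 − (30.719·0.43885 − 17.843·0.24222)/(12.876)] = 1.65·0.28866 = 0.47629 g/L.

0.476 g/L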